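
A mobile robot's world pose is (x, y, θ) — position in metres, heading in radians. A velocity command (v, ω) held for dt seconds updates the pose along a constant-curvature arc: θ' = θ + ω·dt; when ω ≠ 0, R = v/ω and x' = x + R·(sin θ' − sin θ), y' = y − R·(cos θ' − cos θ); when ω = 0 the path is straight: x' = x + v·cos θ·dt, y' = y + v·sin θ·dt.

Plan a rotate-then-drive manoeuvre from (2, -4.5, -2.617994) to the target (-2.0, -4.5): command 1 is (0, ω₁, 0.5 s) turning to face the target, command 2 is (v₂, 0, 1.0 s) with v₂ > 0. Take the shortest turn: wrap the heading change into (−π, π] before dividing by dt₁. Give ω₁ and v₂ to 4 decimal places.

ω₁ = -1.0472, v₂ = 4.0000

heading to target = atan2(-4.5−-4.5, -2−2) = 3.1416
Δθ = wrap(3.1416 − -2.6180) = -0.5236; ω₁ = Δθ/dt₁ = -1.0472
distance = √((-2−2)² + (-4.5−-4.5)²) = 4.0000; v₂ = distance/dt₂ = 4.0000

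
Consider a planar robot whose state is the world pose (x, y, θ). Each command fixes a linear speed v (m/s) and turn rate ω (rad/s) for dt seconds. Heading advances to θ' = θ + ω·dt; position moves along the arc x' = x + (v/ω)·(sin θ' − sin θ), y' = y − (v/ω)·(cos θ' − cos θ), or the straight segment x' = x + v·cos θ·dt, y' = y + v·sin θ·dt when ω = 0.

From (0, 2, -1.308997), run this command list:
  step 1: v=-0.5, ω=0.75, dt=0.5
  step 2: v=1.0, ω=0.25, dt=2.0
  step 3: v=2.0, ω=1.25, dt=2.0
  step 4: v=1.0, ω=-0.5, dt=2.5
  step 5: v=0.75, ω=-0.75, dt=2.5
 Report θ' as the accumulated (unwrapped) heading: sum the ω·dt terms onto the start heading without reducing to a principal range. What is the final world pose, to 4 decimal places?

(5.4098, 5.3105, -1.0590)

step 1: θ'=-0.9340 (R=-0.6667) → pose (-0.1079, 2.2239, -0.9340)
step 2: θ'=-0.4340 (R=4.0000) → pose (1.4261, 0.9732, -0.4340)
step 3: θ'=2.0660 (R=1.6000) → pose (3.5067, 3.1852, 2.0660)
step 4: θ'=0.8160 (R=-2.0000) → pose (3.8096, 5.5059, 0.8160)
step 5: θ'=-1.0590 (R=-1.0000) → pose (5.4098, 5.3105, -1.0590)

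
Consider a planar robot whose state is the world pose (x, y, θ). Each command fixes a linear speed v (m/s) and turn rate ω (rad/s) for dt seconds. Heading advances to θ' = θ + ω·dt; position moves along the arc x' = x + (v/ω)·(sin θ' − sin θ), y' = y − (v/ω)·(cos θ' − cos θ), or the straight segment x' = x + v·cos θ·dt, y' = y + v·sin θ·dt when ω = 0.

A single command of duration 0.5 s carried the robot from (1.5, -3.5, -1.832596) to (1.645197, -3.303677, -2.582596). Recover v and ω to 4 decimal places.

v = -0.5000, ω = -1.5000

Δθ = -2.582596 − -1.832596 = -0.750000
ω = Δθ/dt = -0.750000/0.5 = -1.5000
R = −Δy/(cos θ' − cos θ) = 0.3333
v = R·ω = 0.3333·-1.5000 = -0.5000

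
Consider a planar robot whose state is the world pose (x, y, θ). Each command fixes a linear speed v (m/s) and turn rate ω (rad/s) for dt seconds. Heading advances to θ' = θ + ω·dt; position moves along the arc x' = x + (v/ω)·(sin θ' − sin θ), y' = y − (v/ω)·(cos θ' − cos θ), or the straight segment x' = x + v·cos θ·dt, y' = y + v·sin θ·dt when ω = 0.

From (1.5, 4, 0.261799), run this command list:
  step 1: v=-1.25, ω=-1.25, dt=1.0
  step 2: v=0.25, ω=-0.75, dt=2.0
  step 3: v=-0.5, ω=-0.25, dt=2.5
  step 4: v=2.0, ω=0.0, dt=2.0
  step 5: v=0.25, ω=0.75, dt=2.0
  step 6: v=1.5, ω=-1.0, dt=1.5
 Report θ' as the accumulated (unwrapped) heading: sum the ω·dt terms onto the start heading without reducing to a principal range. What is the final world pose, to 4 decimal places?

(-4.2886, 2.5104, -3.1132)

step 1: θ'=-0.9882 (R=1.0000) → pose (0.4061, 4.4157, -0.9882)
step 2: θ'=-2.4882 (R=-0.3333) → pose (0.3304, 3.9677, -2.4882)
step 3: θ'=-3.1132 (R=2.0000) → pose (1.4894, 4.3788, -3.1132)
step 4: θ'=-3.1132 (straight) → pose (-2.5090, 4.2652, -3.1132)
step 5: θ'=-1.6132 (R=0.3333) → pose (-2.8325, 3.9462, -1.6132)
step 6: θ'=-3.1132 (R=-1.5000) → pose (-4.2886, 2.5104, -3.1132)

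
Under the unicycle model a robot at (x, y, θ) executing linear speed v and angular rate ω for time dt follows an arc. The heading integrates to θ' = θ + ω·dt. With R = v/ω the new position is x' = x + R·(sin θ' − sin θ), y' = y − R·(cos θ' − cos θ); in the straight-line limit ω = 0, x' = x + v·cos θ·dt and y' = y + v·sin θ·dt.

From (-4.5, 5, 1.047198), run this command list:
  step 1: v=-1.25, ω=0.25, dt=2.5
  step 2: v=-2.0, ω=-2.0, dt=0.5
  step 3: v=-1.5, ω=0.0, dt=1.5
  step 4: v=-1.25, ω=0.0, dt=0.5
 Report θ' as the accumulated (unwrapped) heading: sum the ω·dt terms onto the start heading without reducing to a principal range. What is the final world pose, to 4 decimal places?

(-7.7659, -0.6801, 0.6722)

step 1: θ'=1.6722 (R=-5.0000) → pose (-5.1442, 1.9939, 1.6722)
step 2: θ'=0.6722 (R=1.0000) → pose (-5.5163, 1.1102, 0.6722)
step 3: θ'=0.6722 (straight) → pose (-7.2769, -0.2909, 0.6722)
step 4: θ'=0.6722 (straight) → pose (-7.7659, -0.6801, 0.6722)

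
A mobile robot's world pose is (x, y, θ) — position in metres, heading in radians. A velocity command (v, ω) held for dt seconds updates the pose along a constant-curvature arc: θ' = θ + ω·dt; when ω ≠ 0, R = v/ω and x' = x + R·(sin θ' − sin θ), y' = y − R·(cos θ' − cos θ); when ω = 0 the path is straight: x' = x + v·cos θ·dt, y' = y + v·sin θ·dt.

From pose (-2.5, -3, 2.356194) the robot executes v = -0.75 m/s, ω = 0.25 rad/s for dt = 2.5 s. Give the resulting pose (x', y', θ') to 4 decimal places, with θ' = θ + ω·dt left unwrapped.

(-0.8578, -3.8402, 2.9812)

θ' = 2.3562 + 0.25·2.5 = 2.9812
R = v/ω = -0.75/0.25 = -3.0000
x' = -2.5 + -3.0000·(sin 2.9812 − sin 2.3562) = -0.8578
y' = -3 − -3.0000·(cos 2.9812 − cos 2.3562) = -3.8402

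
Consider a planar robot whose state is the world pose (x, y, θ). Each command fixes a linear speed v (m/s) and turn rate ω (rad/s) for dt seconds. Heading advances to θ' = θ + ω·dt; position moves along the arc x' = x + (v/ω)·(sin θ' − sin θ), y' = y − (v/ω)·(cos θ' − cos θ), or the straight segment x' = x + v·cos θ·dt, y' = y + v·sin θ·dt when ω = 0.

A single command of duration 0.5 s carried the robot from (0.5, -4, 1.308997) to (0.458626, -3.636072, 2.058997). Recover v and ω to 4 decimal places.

Δθ = 2.058997 − 1.308997 = 0.750000
ω = Δθ/dt = 0.750000/0.5 = 1.5000
R = −Δy/(cos θ' − cos θ) = 0.5000
v = R·ω = 0.5000·1.5000 = 0.7500

v = 0.7500, ω = 1.5000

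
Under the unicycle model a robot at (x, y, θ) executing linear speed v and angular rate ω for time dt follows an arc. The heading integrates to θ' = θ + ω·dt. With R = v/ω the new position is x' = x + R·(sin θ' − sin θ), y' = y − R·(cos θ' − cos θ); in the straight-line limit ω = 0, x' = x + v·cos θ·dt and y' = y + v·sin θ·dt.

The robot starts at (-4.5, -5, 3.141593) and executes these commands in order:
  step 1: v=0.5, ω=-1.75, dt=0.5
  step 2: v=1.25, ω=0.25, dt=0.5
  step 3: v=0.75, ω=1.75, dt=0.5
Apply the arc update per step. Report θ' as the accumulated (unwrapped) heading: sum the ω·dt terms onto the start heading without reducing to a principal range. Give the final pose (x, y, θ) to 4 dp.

(-5.4944, -4.3323, 3.2666)

step 1: θ'=2.2666 (R=-0.2857) → pose (-4.7193, -4.8974, 2.2666)
step 2: θ'=2.3916 (R=5.0000) → pose (-5.1488, -4.4440, 2.3916)
step 3: θ'=3.2666 (R=0.4286) → pose (-5.4944, -4.3323, 3.2666)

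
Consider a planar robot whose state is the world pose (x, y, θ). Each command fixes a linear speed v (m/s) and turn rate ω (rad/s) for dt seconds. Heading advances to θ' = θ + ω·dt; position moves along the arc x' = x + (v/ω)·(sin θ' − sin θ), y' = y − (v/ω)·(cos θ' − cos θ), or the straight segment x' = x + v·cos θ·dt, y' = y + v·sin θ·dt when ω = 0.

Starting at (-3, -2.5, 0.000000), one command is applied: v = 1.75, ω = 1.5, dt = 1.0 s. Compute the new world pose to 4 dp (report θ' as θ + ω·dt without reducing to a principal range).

(-1.8363, -1.4159, 1.5000)

θ' = 0.0000 + 1.5·1.0 = 1.5000
R = v/ω = 1.75/1.5 = 1.1667
x' = -3 + 1.1667·(sin 1.5000 − sin 0.0000) = -1.8363
y' = -2.5 − 1.1667·(cos 1.5000 − cos 0.0000) = -1.4159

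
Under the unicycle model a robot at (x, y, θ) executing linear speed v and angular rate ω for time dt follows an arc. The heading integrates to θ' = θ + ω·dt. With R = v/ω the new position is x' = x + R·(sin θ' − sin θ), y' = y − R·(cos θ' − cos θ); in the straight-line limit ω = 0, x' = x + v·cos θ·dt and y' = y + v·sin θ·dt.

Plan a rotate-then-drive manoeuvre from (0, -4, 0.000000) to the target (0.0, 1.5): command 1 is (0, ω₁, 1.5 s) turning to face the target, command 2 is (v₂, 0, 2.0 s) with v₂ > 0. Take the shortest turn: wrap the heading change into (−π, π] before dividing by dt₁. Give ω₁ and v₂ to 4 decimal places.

heading to target = atan2(1.5−-4, 0−0) = 1.5708
Δθ = wrap(1.5708 − 0.0000) = 1.5708; ω₁ = Δθ/dt₁ = 1.0472
distance = √((0−0)² + (1.5−-4)²) = 5.5000; v₂ = distance/dt₂ = 2.7500

ω₁ = 1.0472, v₂ = 2.7500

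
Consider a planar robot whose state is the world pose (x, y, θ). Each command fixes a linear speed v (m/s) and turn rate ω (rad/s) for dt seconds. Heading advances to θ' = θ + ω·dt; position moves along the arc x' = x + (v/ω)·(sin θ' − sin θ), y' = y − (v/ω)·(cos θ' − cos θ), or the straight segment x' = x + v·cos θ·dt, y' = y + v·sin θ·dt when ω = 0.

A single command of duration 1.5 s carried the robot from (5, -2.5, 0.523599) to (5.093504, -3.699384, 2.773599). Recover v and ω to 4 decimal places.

v = -1.0000, ω = 1.5000

Δθ = 2.773599 − 0.523599 = 2.250000
ω = Δθ/dt = 2.250000/1.5 = 1.5000
R = −Δy/(cos θ' − cos θ) = -0.6667
v = R·ω = -0.6667·1.5000 = -1.0000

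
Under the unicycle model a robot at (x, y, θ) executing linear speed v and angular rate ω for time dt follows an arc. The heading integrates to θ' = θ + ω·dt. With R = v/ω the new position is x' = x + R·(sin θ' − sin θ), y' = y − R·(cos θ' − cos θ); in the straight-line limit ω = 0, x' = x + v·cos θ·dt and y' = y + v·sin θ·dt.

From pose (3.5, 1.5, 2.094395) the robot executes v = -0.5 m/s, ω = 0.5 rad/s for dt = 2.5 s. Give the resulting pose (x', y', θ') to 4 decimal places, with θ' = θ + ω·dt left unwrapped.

(4.5674, 1.0205, 3.3444)

θ' = 2.0944 + 0.5·2.5 = 3.3444
R = v/ω = -0.5/0.5 = -1.0000
x' = 3.5 + -1.0000·(sin 3.3444 − sin 2.0944) = 4.5674
y' = 1.5 − -1.0000·(cos 3.3444 − cos 2.0944) = 1.0205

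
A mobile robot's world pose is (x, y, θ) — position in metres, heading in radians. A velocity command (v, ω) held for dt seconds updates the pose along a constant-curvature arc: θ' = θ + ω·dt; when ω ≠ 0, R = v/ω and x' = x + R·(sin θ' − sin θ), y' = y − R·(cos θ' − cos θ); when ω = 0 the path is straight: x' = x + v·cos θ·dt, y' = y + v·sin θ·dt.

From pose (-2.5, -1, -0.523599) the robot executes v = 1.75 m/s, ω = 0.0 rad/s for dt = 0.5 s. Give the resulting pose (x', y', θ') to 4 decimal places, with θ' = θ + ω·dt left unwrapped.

θ' = -0.5236 + 0.0·0.5 = -0.5236
ω = 0 → straight: x' = -2.5 + 1.75·cos(-0.5236)·0.5 = -1.7422
y' = -1 + 1.75·sin(-0.5236)·0.5 = -1.4375

(-1.7422, -1.4375, -0.5236)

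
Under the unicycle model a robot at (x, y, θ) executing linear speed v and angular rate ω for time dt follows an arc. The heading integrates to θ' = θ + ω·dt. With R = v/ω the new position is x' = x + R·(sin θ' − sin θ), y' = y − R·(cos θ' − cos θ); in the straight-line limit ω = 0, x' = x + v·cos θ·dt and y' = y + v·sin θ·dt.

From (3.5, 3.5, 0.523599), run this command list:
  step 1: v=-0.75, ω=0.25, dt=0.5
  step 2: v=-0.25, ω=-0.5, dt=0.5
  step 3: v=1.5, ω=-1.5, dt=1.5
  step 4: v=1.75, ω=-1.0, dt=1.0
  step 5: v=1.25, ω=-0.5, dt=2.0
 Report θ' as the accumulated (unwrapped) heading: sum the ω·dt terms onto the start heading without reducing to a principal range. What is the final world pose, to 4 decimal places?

(0.9035, 1.3389, -3.8514)

step 1: θ'=0.6486 (R=-3.0000) → pose (3.1878, 3.2927, 0.6486)
step 2: θ'=0.3986 (R=0.5000) → pose (3.0798, 3.2304, 0.3986)
step 3: θ'=-1.8514 (R=-1.0000) → pose (4.4288, 2.0318, -1.8514)
step 4: θ'=-2.8514 (R=-1.7500) → pose (3.2480, 0.8396, -2.8514)
step 5: θ'=-3.8514 (R=-2.5000) → pose (0.9035, 1.3389, -3.8514)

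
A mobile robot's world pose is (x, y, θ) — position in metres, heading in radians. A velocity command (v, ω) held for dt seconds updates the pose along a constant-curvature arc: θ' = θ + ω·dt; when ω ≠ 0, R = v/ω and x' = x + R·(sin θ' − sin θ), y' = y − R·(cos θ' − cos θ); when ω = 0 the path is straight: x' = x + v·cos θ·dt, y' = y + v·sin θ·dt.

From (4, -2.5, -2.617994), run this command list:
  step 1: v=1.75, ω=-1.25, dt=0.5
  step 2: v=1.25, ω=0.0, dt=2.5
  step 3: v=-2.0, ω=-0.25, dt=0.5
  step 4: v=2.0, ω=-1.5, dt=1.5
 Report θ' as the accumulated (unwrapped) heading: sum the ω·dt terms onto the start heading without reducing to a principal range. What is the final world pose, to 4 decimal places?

(0.5116, -0.1787, -5.6180)

step 1: θ'=-3.2430 (R=-1.4000) → pose (3.1583, -2.6804, -3.2430)
step 2: θ'=-3.2430 (straight) → pose (0.0493, -2.3640, -3.2430)
step 3: θ'=-3.3680 (R=8.0000) → pose (1.0353, -2.5271, -3.3680)
step 4: θ'=-5.6180 (R=-1.3333) → pose (0.5116, -0.1787, -5.6180)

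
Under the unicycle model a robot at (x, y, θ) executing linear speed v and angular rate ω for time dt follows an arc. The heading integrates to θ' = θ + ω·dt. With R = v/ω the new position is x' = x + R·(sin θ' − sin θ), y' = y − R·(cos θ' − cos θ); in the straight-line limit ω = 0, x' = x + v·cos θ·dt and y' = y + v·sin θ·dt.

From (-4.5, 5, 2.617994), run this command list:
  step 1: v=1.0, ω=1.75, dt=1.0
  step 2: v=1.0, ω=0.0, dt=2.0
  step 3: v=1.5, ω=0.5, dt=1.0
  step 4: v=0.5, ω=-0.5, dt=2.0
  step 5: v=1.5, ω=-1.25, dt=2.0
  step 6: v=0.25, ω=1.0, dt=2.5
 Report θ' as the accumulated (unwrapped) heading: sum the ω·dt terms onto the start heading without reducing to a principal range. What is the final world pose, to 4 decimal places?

(-8.8458, 1.8112, 3.8680)

step 1: θ'=4.3680 (R=0.5714) → pose (-5.3236, 4.6981, 4.3680)
step 2: θ'=4.3680 (straight) → pose (-5.9988, 2.8155, 4.3680)
step 3: θ'=4.8680 (R=3.0000) → pose (-6.1388, 1.3377, 4.8680)
step 4: θ'=3.8680 (R=-1.0000) → pose (-6.4625, 0.4351, 3.8680)
step 5: θ'=1.3680 (R=-1.2000) → pose (-8.4349, 1.5739, 1.3680)
step 6: θ'=3.8680 (R=0.2500) → pose (-8.8458, 1.8112, 3.8680)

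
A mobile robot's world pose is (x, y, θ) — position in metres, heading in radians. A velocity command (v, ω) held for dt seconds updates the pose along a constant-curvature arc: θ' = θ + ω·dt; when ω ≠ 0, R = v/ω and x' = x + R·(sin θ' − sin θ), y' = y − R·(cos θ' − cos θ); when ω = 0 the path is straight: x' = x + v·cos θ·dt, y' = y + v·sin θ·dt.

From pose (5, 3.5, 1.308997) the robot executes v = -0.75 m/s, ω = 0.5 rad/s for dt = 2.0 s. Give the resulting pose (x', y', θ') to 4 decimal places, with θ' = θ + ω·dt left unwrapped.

θ' = 1.3090 + 0.5·2.0 = 2.3090
R = v/ω = -0.75/0.5 = -1.5000
x' = 5 + -1.5000·(sin 2.3090 − sin 1.3090) = 5.3394
y' = 3.5 − -1.5000·(cos 2.3090 − cos 1.3090) = 2.1023

(5.3394, 2.1023, 2.3090)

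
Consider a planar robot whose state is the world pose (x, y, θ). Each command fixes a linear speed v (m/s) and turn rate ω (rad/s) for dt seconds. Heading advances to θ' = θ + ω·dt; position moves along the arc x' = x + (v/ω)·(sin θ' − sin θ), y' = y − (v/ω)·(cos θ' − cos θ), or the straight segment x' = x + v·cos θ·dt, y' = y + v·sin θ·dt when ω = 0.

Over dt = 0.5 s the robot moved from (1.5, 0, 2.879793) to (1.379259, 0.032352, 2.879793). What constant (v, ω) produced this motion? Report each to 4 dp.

Δθ = 2.879793 − 2.879793 = 0.000000
ω = Δθ/dt = 0.000000/0.5 = 0.0000
ω = 0 → v = (Δx·cos θ + Δy·sin θ)/dt = 0.2500

v = 0.2500, ω = 0.0000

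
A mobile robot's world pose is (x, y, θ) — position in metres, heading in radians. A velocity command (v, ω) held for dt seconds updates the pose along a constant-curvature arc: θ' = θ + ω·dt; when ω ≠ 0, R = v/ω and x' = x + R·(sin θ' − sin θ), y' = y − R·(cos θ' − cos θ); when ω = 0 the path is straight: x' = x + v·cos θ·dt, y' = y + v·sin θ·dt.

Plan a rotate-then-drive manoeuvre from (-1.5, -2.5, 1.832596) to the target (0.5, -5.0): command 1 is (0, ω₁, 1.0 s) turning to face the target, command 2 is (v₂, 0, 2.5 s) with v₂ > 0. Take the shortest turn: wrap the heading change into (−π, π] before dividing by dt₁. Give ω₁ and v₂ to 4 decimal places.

heading to target = atan2(-5−-2.5, 0.5−-1.5) = -0.8961
Δθ = wrap(-0.8961 − 1.8326) = -2.7287; ω₁ = Δθ/dt₁ = -2.7287
distance = √((0.5−-1.5)² + (-5−-2.5)²) = 3.2016; v₂ = distance/dt₂ = 1.2806

ω₁ = -2.7287, v₂ = 1.2806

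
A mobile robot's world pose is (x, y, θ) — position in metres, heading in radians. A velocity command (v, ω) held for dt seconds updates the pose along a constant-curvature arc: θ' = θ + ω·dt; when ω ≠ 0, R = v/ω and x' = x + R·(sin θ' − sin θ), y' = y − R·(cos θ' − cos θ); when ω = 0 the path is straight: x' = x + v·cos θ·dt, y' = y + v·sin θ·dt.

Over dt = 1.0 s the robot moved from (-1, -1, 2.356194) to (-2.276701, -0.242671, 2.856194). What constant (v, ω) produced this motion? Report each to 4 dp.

v = 1.5000, ω = 0.5000

Δθ = 2.856194 − 2.356194 = 0.500000
ω = Δθ/dt = 0.500000/1.0 = 0.5000
R = Δx/(sin θ' − sin θ) = 3.0000
v = R·ω = 3.0000·0.5000 = 1.5000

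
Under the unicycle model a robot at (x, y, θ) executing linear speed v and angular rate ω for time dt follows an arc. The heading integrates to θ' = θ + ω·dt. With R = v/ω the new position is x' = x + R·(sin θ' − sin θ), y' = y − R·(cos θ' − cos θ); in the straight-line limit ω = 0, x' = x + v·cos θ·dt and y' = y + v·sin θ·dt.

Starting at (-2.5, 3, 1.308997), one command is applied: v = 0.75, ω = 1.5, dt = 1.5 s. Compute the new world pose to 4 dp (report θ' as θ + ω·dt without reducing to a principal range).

(-3.1857, 3.5865, 3.5590)

θ' = 1.3090 + 1.5·1.5 = 3.5590
R = v/ω = 0.75/1.5 = 0.5000
x' = -2.5 + 0.5000·(sin 3.5590 − sin 1.3090) = -3.1857
y' = 3 − 0.5000·(cos 3.5590 − cos 1.3090) = 3.5865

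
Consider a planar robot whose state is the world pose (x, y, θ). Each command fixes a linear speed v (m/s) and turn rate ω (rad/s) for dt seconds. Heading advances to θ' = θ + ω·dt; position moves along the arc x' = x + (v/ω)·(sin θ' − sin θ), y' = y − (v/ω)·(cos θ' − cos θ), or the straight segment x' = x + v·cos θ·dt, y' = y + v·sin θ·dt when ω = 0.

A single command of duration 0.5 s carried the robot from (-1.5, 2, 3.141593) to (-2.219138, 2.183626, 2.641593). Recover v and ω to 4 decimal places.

v = 1.5000, ω = -1.0000

Δθ = 2.641593 − 3.141593 = -0.500000
ω = Δθ/dt = -0.500000/0.5 = -1.0000
R = Δx/(sin θ' − sin θ) = -1.5000
v = R·ω = -1.5000·-1.0000 = 1.5000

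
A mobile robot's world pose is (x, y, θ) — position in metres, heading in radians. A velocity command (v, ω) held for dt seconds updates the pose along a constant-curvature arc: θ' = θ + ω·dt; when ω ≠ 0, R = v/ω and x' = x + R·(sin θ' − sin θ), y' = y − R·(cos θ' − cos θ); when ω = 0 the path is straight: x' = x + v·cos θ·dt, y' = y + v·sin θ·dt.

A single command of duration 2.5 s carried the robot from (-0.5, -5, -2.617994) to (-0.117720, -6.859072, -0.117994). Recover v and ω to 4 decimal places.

v = 1.0000, ω = 1.0000

Δθ = -0.117994 − -2.617994 = 2.500000
ω = Δθ/dt = 2.500000/2.5 = 1.0000
R = −Δy/(cos θ' − cos θ) = 1.0000
v = R·ω = 1.0000·1.0000 = 1.0000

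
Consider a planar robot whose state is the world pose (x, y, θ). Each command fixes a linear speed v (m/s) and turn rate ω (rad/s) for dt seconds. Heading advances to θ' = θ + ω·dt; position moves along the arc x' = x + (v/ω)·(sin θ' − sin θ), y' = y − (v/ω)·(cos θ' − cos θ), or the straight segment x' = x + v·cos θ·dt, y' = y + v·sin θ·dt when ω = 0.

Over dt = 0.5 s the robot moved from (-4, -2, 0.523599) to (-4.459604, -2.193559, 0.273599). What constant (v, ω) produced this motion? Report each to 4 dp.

Δθ = 0.273599 − 0.523599 = -0.250000
ω = Δθ/dt = -0.250000/0.5 = -0.5000
R = Δx/(sin θ' − sin θ) = 2.0000
v = R·ω = 2.0000·-0.5000 = -1.0000

v = -1.0000, ω = -0.5000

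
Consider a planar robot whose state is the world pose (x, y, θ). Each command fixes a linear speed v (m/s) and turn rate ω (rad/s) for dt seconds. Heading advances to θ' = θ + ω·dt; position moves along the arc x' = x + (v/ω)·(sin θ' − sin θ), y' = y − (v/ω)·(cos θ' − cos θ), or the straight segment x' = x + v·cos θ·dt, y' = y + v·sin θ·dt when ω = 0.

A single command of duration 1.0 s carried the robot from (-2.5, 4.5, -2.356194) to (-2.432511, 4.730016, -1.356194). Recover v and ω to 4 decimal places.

Δθ = -1.356194 − -2.356194 = 1.000000
ω = Δθ/dt = 1.000000/1.0 = 1.0000
R = −Δy/(cos θ' − cos θ) = -0.2500
v = R·ω = -0.2500·1.0000 = -0.2500

v = -0.2500, ω = 1.0000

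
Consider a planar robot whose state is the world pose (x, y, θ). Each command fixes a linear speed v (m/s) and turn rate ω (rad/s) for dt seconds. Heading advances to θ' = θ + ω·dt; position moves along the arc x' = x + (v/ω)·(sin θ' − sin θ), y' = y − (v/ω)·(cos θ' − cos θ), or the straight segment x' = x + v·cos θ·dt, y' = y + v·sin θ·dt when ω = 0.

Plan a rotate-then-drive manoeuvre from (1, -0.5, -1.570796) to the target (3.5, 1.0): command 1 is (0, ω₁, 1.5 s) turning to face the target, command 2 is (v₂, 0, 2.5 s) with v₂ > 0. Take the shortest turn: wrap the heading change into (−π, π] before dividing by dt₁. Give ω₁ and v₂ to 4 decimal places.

heading to target = atan2(1−-0.5, 3.5−1) = 0.5404
Δθ = wrap(0.5404 − -1.5708) = 2.1112; ω₁ = Δθ/dt₁ = 1.4075
distance = √((3.5−1)² + (1−-0.5)²) = 2.9155; v₂ = distance/dt₂ = 1.1662

ω₁ = 1.4075, v₂ = 1.1662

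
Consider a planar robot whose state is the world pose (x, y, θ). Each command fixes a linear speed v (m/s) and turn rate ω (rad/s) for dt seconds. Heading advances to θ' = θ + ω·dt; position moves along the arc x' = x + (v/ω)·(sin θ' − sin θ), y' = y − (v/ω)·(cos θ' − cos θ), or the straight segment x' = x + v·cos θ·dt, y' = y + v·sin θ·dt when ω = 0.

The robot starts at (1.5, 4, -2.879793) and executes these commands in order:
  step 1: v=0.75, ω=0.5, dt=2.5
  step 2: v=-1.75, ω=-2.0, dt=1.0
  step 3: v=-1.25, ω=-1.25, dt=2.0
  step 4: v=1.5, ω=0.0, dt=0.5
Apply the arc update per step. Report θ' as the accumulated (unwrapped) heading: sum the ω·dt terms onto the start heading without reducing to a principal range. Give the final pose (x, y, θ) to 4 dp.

step 1: θ'=-1.6298 (R=1.5000) → pose (0.3908, 2.6396, -1.6298)
step 2: θ'=-3.6298 (R=0.8750) → pose (1.6747, 3.3607, -3.6298)
step 3: θ'=-6.1298 (R=1.0000) → pose (1.3585, 1.4893, -6.1298)
step 4: θ'=-6.1298 (straight) → pose (2.0997, 1.6039, -6.1298)

(2.0997, 1.6039, -6.1298)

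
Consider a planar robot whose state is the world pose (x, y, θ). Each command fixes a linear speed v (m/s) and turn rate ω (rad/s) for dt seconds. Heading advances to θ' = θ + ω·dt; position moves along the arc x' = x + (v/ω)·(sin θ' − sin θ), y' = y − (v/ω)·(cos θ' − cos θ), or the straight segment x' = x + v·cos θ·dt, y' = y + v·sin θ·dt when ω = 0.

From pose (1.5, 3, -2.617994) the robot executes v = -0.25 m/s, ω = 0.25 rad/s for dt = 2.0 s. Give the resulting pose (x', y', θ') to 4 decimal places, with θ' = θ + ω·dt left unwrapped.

(1.8540, 3.3457, -2.1180)

θ' = -2.6180 + 0.25·2.0 = -2.1180
R = v/ω = -0.25/0.25 = -1.0000
x' = 1.5 + -1.0000·(sin -2.1180 − sin -2.6180) = 1.8540
y' = 3 − -1.0000·(cos -2.1180 − cos -2.6180) = 3.3457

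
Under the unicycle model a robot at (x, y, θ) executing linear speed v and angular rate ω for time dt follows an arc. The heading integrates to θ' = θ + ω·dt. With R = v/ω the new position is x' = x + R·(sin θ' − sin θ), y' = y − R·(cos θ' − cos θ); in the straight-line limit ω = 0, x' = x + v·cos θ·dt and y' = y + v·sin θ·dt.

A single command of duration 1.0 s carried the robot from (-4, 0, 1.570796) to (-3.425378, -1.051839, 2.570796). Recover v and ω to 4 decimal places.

v = -1.2500, ω = 1.0000

Δθ = 2.570796 − 1.570796 = 1.000000
ω = Δθ/dt = 1.000000/1.0 = 1.0000
R = −Δy/(cos θ' − cos θ) = -1.2500
v = R·ω = -1.2500·1.0000 = -1.2500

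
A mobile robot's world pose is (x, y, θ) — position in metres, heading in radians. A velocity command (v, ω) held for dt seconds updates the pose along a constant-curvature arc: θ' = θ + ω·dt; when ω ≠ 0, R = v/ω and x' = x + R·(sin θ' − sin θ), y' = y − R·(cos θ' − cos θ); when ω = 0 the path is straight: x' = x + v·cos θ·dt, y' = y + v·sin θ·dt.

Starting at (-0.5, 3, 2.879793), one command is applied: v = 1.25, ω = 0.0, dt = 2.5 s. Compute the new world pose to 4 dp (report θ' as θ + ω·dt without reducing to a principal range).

θ' = 2.8798 + 0.0·2.5 = 2.8798
ω = 0 → straight: x' = -0.5 + 1.25·cos(2.8798)·2.5 = -3.5185
y' = 3 + 1.25·sin(2.8798)·2.5 = 3.8088

(-3.5185, 3.8088, 2.8798)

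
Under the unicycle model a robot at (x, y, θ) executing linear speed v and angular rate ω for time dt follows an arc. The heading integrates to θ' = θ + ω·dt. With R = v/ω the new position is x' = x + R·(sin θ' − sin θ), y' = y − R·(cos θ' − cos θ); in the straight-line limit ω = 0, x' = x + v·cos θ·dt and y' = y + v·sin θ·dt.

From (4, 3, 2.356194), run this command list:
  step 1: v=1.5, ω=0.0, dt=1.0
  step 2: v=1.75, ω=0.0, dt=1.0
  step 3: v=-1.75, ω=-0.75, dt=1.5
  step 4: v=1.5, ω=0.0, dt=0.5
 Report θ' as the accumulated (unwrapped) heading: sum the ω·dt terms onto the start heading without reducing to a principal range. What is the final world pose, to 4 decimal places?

step 1: θ'=2.3562 (straight) → pose (2.9393, 4.0607, 2.3562)
step 2: θ'=2.3562 (straight) → pose (1.7019, 5.2981, 2.3562)
step 3: θ'=1.2312 (R=2.3333) → pose (2.2521, 2.8709, 1.2312)
step 4: θ'=1.2312 (straight) → pose (2.5019, 3.5781, 1.2312)

(2.5019, 3.5781, 1.2312)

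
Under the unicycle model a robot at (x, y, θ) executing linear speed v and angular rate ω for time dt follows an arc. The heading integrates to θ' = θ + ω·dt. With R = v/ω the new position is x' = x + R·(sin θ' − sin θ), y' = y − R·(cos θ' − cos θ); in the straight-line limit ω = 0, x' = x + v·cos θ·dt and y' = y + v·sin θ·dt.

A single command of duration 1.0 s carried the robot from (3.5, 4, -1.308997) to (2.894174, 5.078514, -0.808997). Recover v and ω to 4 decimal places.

Δθ = -0.808997 − -1.308997 = 0.500000
ω = Δθ/dt = 0.500000/1.0 = 0.5000
R = −Δy/(cos θ' − cos θ) = -2.5000
v = R·ω = -2.5000·0.5000 = -1.2500

v = -1.2500, ω = 0.5000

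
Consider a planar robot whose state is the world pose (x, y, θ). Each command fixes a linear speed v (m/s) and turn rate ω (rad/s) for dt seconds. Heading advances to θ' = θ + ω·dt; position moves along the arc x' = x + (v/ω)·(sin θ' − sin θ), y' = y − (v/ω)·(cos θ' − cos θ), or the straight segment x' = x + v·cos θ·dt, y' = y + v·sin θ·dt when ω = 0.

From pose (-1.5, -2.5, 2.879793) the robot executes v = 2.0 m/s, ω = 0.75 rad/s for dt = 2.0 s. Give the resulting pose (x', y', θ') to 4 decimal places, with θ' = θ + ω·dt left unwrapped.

θ' = 2.8798 + 0.75·2.0 = 4.3798
R = v/ω = 2.0/0.75 = 2.6667
x' = -1.5 + 2.6667·(sin 4.3798 − sin 2.8798) = -4.7107
y' = -2.5 − 2.6667·(cos 4.3798 − cos 2.8798) = -4.2051

(-4.7107, -4.2051, 4.3798)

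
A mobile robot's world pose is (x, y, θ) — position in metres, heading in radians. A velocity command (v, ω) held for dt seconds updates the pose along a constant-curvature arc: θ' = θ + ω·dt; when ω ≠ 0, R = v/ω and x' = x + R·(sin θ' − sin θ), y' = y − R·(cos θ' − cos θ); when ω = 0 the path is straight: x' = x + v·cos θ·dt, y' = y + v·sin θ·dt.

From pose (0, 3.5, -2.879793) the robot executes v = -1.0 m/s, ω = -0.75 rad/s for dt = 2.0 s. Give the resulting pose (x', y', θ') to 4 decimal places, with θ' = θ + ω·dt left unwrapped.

θ' = -2.8798 + -0.75·2.0 = -4.3798
R = v/ω = -1.0/-0.75 = 1.3333
x' = 0 + 1.3333·(sin -4.3798 − sin -2.8798) = 1.6054
y' = 3.5 − 1.3333·(cos -4.3798 − cos -2.8798) = 2.6474

(1.6054, 2.6474, -4.3798)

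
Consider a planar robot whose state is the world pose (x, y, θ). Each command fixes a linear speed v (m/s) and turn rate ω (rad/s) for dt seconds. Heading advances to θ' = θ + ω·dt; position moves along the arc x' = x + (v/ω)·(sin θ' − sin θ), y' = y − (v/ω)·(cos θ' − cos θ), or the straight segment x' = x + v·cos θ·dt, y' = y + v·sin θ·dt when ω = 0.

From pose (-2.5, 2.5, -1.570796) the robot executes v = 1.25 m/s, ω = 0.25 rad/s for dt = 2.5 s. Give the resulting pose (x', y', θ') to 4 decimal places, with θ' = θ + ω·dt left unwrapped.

θ' = -1.5708 + 0.25·2.5 = -0.9458
R = v/ω = 1.25/0.25 = 5.0000
x' = -2.5 + 5.0000·(sin -0.9458 − sin -1.5708) = -1.5548
y' = 2.5 − 5.0000·(cos -0.9458 − cos -1.5708) = -0.4255

(-1.5548, -0.4255, -0.9458)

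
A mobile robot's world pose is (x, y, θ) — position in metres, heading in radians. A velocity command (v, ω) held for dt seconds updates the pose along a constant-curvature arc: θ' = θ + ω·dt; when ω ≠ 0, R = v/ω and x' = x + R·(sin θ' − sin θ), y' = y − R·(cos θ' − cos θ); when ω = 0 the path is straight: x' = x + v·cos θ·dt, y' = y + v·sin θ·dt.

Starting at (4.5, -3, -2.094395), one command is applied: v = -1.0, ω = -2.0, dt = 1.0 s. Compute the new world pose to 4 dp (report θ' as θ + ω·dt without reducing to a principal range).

θ' = -2.0944 + -2.0·1.0 = -4.0944
R = v/ω = -1.0/-2.0 = 0.5000
x' = 4.5 + 0.5000·(sin -4.0944 − sin -2.0944) = 5.3405
y' = -3 − 0.5000·(cos -4.0944 − cos -2.0944) = -2.9603

(5.3405, -2.9603, -4.0944)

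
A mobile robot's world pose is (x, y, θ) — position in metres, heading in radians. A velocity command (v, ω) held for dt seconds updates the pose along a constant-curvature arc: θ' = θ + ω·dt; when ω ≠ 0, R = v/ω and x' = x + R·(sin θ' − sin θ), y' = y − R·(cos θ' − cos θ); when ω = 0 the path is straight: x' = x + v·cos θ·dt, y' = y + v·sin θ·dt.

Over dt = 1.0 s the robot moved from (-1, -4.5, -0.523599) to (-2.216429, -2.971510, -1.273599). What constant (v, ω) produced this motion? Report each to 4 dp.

v = -2.0000, ω = -0.7500

Δθ = -1.273599 − -0.523599 = -0.750000
ω = Δθ/dt = -0.750000/1.0 = -0.7500
R = −Δy/(cos θ' − cos θ) = 2.6667
v = R·ω = 2.6667·-0.7500 = -2.0000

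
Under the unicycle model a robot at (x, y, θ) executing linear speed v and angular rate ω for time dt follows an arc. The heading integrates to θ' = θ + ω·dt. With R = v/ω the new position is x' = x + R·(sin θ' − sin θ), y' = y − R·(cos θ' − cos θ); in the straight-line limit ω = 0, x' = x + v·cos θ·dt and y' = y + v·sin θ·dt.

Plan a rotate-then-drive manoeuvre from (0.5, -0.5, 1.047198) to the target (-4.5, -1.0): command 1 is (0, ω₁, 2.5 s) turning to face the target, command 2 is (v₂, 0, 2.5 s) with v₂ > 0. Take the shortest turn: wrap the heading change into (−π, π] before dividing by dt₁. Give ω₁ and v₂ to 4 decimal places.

ω₁ = 0.8776, v₂ = 2.0100

heading to target = atan2(-1−-0.5, -4.5−0.5) = -3.0419
Δθ = wrap(-3.0419 − 1.0472) = 2.1941; ω₁ = Δθ/dt₁ = 0.8776
distance = √((-4.5−0.5)² + (-1−-0.5)²) = 5.0249; v₂ = distance/dt₂ = 2.0100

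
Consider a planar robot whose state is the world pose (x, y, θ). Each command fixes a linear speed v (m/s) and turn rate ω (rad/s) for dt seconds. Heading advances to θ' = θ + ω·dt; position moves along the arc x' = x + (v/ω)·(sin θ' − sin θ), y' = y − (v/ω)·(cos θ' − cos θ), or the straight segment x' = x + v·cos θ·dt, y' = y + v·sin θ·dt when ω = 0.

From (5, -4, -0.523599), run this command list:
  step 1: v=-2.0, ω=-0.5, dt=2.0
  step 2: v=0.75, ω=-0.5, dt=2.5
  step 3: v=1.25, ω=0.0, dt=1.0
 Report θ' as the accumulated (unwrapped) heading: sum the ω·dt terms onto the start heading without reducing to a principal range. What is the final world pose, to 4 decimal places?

(0.8794, -2.6446, -2.7736)

step 1: θ'=-1.5236 (R=4.0000) → pose (3.0045, -0.7246, -1.5236)
step 2: θ'=-2.7736 (R=-1.5000) → pose (2.0457, -2.1950, -2.7736)
step 3: θ'=-2.7736 (straight) → pose (0.8794, -2.6446, -2.7736)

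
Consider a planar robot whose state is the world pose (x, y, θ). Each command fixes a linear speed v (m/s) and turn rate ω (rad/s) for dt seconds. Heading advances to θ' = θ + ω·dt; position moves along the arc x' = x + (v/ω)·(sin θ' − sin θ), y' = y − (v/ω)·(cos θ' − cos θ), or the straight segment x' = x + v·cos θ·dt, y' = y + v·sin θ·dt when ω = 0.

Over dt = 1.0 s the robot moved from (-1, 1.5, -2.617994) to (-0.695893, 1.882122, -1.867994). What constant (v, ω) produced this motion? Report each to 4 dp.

v = -0.5000, ω = 0.7500

Δθ = -1.867994 − -2.617994 = 0.750000
ω = Δθ/dt = 0.750000/1.0 = 0.7500
R = −Δy/(cos θ' − cos θ) = -0.6667
v = R·ω = -0.6667·0.7500 = -0.5000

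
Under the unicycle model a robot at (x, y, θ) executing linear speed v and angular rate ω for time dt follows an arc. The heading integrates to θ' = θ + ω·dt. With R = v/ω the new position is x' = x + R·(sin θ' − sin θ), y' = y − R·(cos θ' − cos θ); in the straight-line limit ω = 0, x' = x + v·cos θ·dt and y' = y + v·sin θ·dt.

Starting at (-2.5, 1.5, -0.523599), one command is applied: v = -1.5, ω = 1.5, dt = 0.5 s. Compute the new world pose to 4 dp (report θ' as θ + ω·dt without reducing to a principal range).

(-3.2245, 1.6085, 0.2264)

θ' = -0.5236 + 1.5·0.5 = 0.2264
R = v/ω = -1.5/1.5 = -1.0000
x' = -2.5 + -1.0000·(sin 0.2264 − sin -0.5236) = -3.2245
y' = 1.5 − -1.0000·(cos 0.2264 − cos -0.5236) = 1.6085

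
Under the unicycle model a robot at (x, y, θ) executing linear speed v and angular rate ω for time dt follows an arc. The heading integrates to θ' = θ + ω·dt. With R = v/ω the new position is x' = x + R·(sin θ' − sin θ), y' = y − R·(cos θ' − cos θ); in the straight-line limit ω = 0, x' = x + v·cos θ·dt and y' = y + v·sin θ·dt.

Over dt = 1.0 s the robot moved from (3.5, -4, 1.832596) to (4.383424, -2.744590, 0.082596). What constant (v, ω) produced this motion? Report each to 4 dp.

Δθ = 0.082596 − 1.832596 = -1.750000
ω = Δθ/dt = -1.750000/1.0 = -1.7500
R = −Δy/(cos θ' − cos θ) = -1.0000
v = R·ω = -1.0000·-1.7500 = 1.7500

v = 1.7500, ω = -1.7500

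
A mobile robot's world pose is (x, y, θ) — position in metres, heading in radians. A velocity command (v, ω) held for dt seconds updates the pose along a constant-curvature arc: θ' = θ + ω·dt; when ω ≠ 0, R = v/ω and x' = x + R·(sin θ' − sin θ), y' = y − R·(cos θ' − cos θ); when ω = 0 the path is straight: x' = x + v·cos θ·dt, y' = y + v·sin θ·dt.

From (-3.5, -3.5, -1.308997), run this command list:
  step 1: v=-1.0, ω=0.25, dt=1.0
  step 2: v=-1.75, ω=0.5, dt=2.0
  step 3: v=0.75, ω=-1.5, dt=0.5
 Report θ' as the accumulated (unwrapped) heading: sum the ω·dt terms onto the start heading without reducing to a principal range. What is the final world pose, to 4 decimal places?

(-6.3891, -0.9505, -0.8090)

step 1: θ'=-1.0590 (R=-4.0000) → pose (-3.8762, -2.5763, -1.0590)
step 2: θ'=-0.0590 (R=-3.5000) → pose (-6.7214, -0.7965, -0.0590)
step 3: θ'=-0.8090 (R=-0.5000) → pose (-6.3891, -0.9505, -0.8090)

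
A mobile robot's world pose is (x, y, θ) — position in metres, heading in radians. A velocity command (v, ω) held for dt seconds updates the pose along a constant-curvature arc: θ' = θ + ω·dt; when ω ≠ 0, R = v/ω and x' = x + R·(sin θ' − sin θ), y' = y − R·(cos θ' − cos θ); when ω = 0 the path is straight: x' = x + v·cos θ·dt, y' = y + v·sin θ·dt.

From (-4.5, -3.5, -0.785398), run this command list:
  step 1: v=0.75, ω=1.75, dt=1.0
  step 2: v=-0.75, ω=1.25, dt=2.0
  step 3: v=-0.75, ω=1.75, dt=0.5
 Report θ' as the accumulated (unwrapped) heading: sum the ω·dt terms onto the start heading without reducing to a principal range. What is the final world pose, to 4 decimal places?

step 1: θ'=0.9646 (R=0.4286) → pose (-3.8447, -3.4411, 0.9646)
step 2: θ'=3.4646 (R=-0.6000) → pose (-3.1612, -4.3519, 3.4646)
step 3: θ'=4.3396 (R=-0.4286) → pose (-2.8981, -4.1016, 4.3396)

(-2.8981, -4.1016, 4.3396)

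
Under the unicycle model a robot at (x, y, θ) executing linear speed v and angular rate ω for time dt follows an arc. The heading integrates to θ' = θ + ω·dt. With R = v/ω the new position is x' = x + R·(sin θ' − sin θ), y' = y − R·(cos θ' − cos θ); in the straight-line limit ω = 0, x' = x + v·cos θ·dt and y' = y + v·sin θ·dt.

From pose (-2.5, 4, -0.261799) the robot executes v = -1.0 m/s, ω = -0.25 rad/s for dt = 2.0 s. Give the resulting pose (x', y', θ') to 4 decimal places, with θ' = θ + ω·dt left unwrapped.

θ' = -0.2618 + -0.25·2.0 = -0.7618
R = v/ω = -1.0/-0.25 = 4.0000
x' = -2.5 + 4.0000·(sin -0.7618 − sin -0.2618) = -4.2256
y' = 4 − 4.0000·(cos -0.7618 − cos -0.2618) = 4.9693

(-4.2256, 4.9693, -0.7618)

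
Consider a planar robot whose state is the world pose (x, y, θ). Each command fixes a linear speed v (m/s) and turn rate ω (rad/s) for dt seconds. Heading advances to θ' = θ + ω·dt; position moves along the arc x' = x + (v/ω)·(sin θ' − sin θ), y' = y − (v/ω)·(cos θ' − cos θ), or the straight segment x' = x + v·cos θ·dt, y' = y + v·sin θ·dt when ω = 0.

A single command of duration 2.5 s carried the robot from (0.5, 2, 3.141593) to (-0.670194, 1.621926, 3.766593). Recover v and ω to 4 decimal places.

v = 0.5000, ω = 0.2500

Δθ = 3.766593 − 3.141593 = 0.625000
ω = Δθ/dt = 0.625000/2.5 = 0.2500
R = Δx/(sin θ' − sin θ) = 2.0000
v = R·ω = 2.0000·0.2500 = 0.5000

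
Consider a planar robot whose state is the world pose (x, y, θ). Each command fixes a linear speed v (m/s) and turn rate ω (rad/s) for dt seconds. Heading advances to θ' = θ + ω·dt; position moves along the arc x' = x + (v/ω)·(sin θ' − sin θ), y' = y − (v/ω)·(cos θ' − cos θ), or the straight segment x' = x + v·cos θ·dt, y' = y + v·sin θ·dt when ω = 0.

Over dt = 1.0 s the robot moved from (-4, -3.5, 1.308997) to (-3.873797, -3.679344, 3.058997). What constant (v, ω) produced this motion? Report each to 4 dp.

Δθ = 3.058997 − 1.308997 = 1.750000
ω = Δθ/dt = 1.750000/1.0 = 1.7500
R = −Δy/(cos θ' − cos θ) = -0.1429
v = R·ω = -0.1429·1.7500 = -0.2500

v = -0.2500, ω = 1.7500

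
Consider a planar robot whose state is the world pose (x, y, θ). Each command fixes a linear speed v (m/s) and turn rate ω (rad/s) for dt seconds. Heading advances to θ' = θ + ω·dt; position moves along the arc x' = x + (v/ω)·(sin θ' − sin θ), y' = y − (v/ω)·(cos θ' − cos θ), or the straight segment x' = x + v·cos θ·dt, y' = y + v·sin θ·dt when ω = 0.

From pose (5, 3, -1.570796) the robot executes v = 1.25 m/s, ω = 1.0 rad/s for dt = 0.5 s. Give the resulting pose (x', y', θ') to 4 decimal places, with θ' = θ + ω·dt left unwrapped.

(5.1530, 2.4007, -1.0708)

θ' = -1.5708 + 1.0·0.5 = -1.0708
R = v/ω = 1.25/1.0 = 1.2500
x' = 5 + 1.2500·(sin -1.0708 − sin -1.5708) = 5.1530
y' = 3 − 1.2500·(cos -1.0708 − cos -1.5708) = 2.4007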